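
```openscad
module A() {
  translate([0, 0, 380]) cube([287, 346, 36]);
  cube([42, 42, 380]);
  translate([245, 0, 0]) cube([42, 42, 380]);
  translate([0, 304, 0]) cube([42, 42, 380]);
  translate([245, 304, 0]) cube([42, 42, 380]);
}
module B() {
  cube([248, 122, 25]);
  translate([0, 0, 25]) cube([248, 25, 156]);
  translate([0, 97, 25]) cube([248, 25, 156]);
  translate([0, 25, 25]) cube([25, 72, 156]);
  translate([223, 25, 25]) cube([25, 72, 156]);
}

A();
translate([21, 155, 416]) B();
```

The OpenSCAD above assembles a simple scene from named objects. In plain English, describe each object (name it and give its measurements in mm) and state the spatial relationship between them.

A is a four-legged stool. The seat is 287×346 mm, 36 mm thick, top at z = 416 mm. It stands on four square legs, each 42×42 mm in cross-section, from z = 0 to the seat underside, each flush with a corner of the seat.

B is an open-topped rectangular box: outside dimensions 248×122×181 mm, with a uniform wall and base thickness of 25 mm. The base is a full 248×122 slab on the floor; four walls sit on top of the base. The front and back walls (the −y and +y sides) span the full width; the two side walls fit between them.

The open box is on top of the stool.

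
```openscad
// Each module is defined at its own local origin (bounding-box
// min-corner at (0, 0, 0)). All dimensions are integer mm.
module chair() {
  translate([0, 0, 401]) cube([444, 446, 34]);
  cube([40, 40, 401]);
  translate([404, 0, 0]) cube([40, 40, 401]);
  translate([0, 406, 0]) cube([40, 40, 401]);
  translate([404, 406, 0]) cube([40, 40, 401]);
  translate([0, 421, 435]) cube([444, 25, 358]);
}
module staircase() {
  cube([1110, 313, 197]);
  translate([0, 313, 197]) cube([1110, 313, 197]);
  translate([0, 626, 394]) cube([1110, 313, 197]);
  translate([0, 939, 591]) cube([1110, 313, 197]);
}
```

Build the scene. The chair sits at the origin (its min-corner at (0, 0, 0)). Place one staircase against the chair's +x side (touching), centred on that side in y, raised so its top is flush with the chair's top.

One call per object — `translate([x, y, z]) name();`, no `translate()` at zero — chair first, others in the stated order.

chair();
translate([444, -403, 5]) staircase();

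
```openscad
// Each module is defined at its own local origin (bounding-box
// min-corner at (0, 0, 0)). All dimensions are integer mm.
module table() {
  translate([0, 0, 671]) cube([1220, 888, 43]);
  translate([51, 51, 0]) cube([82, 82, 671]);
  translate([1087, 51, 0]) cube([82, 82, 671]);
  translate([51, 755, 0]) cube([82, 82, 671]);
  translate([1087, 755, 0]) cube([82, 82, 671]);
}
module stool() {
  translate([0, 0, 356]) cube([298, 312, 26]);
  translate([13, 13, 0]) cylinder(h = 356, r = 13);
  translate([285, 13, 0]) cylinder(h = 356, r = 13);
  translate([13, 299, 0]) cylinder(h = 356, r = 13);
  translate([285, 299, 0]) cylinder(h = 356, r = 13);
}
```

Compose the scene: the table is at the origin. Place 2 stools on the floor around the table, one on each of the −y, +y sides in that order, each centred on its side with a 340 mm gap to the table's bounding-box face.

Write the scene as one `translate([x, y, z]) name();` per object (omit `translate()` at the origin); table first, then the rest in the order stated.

table();
translate([461, -652, 0]) stool();
translate([461, 1228, 0]) stool();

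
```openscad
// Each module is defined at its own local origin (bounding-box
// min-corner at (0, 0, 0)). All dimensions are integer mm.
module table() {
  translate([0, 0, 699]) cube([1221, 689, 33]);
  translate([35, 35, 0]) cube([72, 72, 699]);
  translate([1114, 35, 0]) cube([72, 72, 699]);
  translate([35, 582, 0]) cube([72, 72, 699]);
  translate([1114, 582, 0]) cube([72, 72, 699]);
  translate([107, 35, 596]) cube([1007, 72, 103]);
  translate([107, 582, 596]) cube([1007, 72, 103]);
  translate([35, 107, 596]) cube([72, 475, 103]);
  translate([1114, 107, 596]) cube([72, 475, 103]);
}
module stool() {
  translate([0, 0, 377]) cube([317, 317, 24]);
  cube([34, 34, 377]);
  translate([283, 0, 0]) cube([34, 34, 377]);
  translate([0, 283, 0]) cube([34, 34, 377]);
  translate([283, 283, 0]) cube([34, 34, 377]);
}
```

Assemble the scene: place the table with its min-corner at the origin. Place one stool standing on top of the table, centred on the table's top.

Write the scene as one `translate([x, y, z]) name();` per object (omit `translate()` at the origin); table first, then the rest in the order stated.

table();
translate([452, 186, 732]) stool();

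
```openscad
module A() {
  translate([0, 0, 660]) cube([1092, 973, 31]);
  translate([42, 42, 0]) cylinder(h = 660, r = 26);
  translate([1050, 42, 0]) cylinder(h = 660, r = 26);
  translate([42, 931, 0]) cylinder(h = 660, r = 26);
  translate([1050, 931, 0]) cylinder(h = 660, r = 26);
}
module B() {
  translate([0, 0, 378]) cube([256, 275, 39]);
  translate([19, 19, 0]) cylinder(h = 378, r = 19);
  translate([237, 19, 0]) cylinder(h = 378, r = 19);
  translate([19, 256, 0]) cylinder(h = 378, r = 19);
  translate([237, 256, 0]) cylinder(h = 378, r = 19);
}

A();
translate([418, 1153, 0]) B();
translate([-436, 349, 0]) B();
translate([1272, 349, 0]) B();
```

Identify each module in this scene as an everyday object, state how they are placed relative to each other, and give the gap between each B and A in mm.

Each stool's nearest face is 180 mm from the table's bounding box.

A is a table. B is a stool. Three stools sit around the table at the +y, −x, +x sides. The gap between each stool and the table is 180 mm.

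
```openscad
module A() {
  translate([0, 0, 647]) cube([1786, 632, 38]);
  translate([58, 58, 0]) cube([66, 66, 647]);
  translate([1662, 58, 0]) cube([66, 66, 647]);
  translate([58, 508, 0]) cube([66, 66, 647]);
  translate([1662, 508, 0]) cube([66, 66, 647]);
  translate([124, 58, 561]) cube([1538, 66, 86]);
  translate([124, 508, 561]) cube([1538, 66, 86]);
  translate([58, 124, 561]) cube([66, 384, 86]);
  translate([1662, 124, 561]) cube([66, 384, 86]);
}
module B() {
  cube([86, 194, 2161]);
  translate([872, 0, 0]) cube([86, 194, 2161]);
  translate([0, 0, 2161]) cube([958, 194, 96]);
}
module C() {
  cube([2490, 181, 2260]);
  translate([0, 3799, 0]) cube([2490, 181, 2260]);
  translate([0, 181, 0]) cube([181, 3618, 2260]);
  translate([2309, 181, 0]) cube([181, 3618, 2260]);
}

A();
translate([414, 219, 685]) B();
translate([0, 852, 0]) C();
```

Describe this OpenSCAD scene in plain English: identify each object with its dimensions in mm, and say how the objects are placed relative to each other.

A is a rectangular dining table. The top is 1786×632×38 mm with its upper surface at z = 685 mm. It stands on four 66×66 mm square legs, each inset 58 mm from the nearest pair of top edges, running from the floor to the underside of the top. Four apron rails, 66 mm thick and 86 mm tall, run between adjacent legs with their top edges flush with the underside of the top and their outer faces flush with the legs' outer faces.

B is a rectangular door frame: two vertical jambs of 86×194 mm section, 2161 mm tall, with a clear opening 786 mm wide between their inner faces. A header 96 mm tall and 194 mm deep lies on top of the jambs and spans the full outside width.

C is a box-shaped house frame (walls only): outside footprint 2490×3980 mm, wall height 2260 mm, wall thickness 181 mm. The two y-facing walls run the full x-width; the two x-facing walls fit between the inner faces of the y-facing walls.

The door frame is on top of the table, centred. The house frame is on the floor beside the table on its +y side.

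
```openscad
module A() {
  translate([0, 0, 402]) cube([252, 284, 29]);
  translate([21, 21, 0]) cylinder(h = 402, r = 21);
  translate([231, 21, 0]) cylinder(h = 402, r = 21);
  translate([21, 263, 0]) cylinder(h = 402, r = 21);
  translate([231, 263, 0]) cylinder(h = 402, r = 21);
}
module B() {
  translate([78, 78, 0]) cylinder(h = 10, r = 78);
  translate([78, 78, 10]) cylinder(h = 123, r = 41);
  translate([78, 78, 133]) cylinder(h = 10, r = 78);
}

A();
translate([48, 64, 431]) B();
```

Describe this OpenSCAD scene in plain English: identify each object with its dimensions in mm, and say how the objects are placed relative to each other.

A is a simple wooden stool: a rectangular seat 252 mm (x) by 284 mm (y), 29 mm thick, top face at z = 431 mm, on four round legs, each 42 mm in diameter. The legs rest on z = 0, each leg's axis is inset half a diameter from the nearest pair of seat edges (so the leg's bounding box is flush with the corner).

B is a spool: two coaxial disc flanges of radius 78 mm and thickness 10 mm, joined by a core cylinder of radius 41 mm and height 123 mm. The lower flange rests on z = 0 and the three cylinders share a vertical axis.

The spool is on top of the stool, centred.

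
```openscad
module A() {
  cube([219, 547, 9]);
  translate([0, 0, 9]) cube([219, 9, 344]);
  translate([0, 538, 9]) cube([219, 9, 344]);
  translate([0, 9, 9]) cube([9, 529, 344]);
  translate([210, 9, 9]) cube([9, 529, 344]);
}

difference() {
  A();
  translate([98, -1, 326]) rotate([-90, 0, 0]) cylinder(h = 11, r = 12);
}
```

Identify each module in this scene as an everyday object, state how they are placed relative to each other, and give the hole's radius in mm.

The subtracted cylinder has r = 12 mm.

A is an open box. The open box has a circular hole through its front wall. The hole's radius is 12 mm.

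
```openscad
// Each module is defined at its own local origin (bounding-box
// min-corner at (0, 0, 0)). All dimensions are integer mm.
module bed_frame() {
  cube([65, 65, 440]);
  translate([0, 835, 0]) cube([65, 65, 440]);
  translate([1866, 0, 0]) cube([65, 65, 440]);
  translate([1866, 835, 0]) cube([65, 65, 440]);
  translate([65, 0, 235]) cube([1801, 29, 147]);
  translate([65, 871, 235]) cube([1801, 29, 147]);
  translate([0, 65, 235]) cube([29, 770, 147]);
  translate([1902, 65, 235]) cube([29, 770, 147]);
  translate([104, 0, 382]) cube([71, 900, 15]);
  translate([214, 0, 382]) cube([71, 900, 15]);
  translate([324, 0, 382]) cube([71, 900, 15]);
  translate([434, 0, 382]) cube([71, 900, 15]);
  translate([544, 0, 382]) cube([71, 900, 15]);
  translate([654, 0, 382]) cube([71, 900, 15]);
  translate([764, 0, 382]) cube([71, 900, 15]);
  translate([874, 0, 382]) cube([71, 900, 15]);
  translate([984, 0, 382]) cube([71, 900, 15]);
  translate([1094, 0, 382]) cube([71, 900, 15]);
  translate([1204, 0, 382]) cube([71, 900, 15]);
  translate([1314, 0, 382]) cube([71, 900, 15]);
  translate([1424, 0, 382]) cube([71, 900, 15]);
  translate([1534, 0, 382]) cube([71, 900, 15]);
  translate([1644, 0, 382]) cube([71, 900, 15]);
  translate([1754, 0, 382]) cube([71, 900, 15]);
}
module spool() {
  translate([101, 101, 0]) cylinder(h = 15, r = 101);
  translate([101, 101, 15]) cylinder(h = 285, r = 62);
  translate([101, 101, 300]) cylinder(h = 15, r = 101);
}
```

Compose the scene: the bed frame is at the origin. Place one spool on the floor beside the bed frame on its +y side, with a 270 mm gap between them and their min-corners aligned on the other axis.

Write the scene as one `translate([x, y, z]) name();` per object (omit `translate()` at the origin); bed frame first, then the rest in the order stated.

bed_frame();
translate([0, 1170, 0]) spool();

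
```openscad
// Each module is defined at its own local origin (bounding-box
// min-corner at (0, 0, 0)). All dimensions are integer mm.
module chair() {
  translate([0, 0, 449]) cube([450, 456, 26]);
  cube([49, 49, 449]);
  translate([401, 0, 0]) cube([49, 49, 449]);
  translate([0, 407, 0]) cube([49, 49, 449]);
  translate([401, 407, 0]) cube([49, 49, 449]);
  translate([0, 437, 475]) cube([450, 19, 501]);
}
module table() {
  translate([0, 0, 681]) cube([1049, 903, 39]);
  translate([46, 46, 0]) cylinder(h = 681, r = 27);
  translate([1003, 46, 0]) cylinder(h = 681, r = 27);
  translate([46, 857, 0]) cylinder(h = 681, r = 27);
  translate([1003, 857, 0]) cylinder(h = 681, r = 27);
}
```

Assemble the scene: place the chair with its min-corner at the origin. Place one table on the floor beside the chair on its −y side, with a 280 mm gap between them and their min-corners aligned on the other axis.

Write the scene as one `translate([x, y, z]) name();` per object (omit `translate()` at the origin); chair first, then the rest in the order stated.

chair();
translate([0, -1183, 0]) table();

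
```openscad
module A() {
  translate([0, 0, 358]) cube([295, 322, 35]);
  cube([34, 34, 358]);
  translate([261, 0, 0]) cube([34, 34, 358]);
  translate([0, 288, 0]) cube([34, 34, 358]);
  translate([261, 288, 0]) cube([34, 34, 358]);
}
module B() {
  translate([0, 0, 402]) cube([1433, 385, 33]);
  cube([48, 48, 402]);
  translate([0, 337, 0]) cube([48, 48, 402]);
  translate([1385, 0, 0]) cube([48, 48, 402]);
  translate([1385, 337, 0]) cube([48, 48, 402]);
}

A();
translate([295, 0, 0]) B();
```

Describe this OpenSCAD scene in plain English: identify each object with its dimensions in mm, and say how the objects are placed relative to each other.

A is a four-legged stool. The seat is 295×322 mm, 35 mm thick, top at z = 393 mm. It stands on four square legs, each 34×34 mm in cross-section, from z = 0 to the seat underside, each flush with a corner of the seat.

B is a bench: a 1433×385 mm seat slab, 33 mm thick, top at z = 435 mm, on four 48×48 mm square legs flush with the seat corners and standing on z = 0.

The bench is against the stool's +x side, with their −y faces flush.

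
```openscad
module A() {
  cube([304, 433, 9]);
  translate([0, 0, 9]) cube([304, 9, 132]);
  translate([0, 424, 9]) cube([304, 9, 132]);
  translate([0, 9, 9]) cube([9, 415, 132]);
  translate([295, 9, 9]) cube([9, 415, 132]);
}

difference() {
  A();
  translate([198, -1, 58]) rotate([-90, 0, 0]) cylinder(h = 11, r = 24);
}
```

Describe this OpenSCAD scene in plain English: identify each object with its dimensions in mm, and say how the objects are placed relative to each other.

A is an open storage box with external size 304×433×141 mm and wall thickness 9 mm (the base is also 9 mm thick). The base covers the whole footprint; the four walls stand on the base, with the y-facing walls full-width and the x-facing walls fitting between their inner faces.

The open box has a circular hole of radius 24 mm through its front wall, centred at (x = 198, z = 58).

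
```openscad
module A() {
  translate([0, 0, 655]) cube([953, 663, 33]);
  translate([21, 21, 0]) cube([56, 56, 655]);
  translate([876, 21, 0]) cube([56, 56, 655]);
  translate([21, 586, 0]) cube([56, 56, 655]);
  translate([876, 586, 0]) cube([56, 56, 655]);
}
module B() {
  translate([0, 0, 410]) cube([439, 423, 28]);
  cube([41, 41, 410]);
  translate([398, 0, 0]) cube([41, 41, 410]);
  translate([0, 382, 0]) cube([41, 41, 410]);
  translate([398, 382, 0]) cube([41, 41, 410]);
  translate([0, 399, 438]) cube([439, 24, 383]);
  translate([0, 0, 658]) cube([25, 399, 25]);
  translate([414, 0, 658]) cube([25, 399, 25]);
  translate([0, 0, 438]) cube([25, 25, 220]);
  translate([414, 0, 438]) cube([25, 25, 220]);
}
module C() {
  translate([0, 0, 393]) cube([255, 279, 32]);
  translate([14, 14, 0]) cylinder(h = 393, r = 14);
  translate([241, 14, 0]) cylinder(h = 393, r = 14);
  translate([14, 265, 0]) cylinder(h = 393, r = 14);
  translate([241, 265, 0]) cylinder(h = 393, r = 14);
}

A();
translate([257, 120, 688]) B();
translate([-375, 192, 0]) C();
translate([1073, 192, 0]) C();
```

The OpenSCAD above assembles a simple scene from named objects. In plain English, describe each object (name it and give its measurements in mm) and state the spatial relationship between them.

A is a table: top 953 mm (x) × 663 mm (y), 33 mm thick, upper face at z = 688 mm, on four 56×56 mm square legs, each inset 21 mm from the nearest pair of top edges, running from z = 0 to the bottom of the top.

B is a chair. The seat is a 439×423×28 mm slab with its top at z = 438 mm, on four 41×41 mm corner legs (flush with the seat edges, standing on z = 0). A flat backrest 24 mm thick, 383 mm tall, spans the full seat width and rises from the seat top along its +y edge, rear face flush with the rear of the seat. Two armrests of 25×25 mm section run along each side from the seat's front edge to the front of the backrest, top faces 245 mm above the seat top and outer faces flush with the seat's x-edges; a 25×25 mm post under the front of each armrest stands on the seat at the front corner.

C is a four-legged stool. The seat is 255×279 mm, 32 mm thick, top at z = 425 mm. It stands on four round legs, each 28 mm in diameter, from z = 0 to the seat underside, each leg's axis is inset half a diameter from the nearest pair of seat edges (so the leg's bounding box is flush with the corner).

The chair is on top of the table, centred. Two stools sit around the table at the −x, +x sides.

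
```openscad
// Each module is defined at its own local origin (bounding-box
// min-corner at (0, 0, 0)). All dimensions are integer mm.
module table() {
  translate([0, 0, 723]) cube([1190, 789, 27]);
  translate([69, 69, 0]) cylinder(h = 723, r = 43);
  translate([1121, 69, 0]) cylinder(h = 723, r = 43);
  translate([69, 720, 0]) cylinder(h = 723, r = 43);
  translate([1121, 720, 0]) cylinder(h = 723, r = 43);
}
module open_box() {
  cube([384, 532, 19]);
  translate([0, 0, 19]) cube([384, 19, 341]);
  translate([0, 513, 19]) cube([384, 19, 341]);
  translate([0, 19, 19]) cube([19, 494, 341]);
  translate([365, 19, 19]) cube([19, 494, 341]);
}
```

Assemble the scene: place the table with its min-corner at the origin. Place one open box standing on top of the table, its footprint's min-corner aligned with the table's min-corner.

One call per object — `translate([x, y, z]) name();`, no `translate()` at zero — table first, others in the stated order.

table();
translate([0, 0, 750]) open_box();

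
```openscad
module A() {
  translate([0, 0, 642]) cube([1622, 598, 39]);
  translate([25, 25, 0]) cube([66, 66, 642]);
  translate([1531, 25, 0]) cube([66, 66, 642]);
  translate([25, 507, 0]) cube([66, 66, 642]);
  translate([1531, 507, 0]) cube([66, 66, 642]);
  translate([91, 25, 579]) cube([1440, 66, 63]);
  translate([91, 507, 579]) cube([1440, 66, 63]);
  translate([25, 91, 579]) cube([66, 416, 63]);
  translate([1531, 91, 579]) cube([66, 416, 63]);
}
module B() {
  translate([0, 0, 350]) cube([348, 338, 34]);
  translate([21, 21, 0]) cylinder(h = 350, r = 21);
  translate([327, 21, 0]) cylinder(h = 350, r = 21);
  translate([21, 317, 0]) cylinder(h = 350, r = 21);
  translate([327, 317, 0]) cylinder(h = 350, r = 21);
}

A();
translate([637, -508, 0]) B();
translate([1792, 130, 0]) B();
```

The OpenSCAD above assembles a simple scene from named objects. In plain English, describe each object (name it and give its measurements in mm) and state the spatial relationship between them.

A is a table with a 1622×598 mm rectangular top, 39 mm thick, top surface at z = 681 mm, supported by four 66×66 mm square legs, each inset 25 mm from the nearest pair of top edges, running from the floor. Four apron rails, 66 mm thick and 63 mm tall, run between adjacent legs with their top edges flush with the underside of the top and their outer faces flush with the legs' outer faces.

B is a four-legged stool. The seat is a 348×338×34 mm slab whose top surface is at z = 384 mm; four round legs, each 42 mm in diameter, run from the floor (z = 0) to the underside of the seat, each leg's axis is inset half a diameter from the nearest pair of seat edges (so the leg's bounding box is flush with the corner).

Two stools sit around the table at the −y, +x sides.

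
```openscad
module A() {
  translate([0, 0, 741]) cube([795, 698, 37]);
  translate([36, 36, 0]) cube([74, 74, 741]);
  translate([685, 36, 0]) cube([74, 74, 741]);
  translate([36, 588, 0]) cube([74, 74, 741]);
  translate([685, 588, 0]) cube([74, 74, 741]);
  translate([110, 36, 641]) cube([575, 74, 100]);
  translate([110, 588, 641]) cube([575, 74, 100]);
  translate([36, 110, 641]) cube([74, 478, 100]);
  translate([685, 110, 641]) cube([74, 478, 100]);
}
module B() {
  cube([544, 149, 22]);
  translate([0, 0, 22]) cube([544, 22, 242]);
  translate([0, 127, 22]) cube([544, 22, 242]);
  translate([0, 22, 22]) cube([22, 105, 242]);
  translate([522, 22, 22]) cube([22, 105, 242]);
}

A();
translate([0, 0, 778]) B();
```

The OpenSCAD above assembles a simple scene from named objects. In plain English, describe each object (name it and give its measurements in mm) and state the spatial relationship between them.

A is a table: top 795 mm (x) × 698 mm (y), 37 mm thick, upper face at z = 778 mm, on four 74×74 mm square legs, each inset 36 mm from the nearest pair of top edges, running from z = 0 to the bottom of the top. Four apron rails, 74 mm thick and 100 mm tall, run between adjacent legs with their top edges flush with the underside of the top and their outer faces flush with the legs' outer faces.

B is an open-topped rectangular box: outside dimensions 544×149×264 mm, with a uniform wall and base thickness of 22 mm. The base is a full 544×149 slab on the floor; four walls sit on top of the base. The front and back walls (the −y and +y sides) span the full width; the two side walls fit between them.

The open box is on top of the table.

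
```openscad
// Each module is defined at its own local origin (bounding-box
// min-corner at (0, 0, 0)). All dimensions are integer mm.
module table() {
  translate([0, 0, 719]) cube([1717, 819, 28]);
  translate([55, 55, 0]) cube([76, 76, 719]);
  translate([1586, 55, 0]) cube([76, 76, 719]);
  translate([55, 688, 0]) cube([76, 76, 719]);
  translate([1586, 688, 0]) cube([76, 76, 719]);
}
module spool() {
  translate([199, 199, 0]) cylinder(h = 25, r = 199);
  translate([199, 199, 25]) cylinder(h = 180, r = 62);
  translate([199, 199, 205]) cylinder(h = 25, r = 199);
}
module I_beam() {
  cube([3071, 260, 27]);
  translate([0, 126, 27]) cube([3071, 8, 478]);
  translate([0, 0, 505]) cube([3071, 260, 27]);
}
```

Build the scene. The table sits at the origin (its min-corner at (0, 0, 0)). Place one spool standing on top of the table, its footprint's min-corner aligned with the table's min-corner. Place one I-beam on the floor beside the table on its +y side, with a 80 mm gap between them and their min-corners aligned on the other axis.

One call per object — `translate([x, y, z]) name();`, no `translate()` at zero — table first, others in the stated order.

table();
translate([0, 0, 747]) spool();
translate([0, 899, 0]) I_beam();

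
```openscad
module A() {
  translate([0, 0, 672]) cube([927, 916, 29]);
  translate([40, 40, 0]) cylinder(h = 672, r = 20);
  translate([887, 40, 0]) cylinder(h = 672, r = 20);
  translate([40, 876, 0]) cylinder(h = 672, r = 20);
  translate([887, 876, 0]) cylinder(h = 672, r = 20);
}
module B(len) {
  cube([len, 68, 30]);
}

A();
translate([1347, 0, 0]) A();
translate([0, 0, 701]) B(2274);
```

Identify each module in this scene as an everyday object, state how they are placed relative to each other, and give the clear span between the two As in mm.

Second table starts at x = 1347; first ends at x = 927; clear span = 1347 − 927 = 420 mm.

A is a table. B is a beam. A beam spans the tops of two tables. The clear span between the two tables is 420 mm.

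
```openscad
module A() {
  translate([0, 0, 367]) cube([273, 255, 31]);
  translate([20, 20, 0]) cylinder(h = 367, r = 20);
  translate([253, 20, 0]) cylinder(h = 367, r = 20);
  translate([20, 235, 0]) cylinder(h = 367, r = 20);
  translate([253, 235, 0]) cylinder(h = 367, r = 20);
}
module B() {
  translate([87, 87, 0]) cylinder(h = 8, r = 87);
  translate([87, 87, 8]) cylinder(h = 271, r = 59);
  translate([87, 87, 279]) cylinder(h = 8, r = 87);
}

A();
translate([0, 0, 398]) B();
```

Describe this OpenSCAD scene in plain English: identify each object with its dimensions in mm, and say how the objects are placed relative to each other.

A is a simple wooden stool: a rectangular seat 273 mm (x) by 255 mm (y), 31 mm thick, top face at z = 398 mm, on four round legs, each 40 mm in diameter. The legs rest on z = 0, each leg's axis is inset half a diameter from the nearest pair of seat edges (so the leg's bounding box is flush with the corner).

B is a spool: two coaxial disc flanges of radius 87 mm and thickness 8 mm, joined by a core cylinder of radius 59 mm and height 271 mm. The lower flange rests on z = 0 and the three cylinders share a vertical axis.

The spool is on top of the stool.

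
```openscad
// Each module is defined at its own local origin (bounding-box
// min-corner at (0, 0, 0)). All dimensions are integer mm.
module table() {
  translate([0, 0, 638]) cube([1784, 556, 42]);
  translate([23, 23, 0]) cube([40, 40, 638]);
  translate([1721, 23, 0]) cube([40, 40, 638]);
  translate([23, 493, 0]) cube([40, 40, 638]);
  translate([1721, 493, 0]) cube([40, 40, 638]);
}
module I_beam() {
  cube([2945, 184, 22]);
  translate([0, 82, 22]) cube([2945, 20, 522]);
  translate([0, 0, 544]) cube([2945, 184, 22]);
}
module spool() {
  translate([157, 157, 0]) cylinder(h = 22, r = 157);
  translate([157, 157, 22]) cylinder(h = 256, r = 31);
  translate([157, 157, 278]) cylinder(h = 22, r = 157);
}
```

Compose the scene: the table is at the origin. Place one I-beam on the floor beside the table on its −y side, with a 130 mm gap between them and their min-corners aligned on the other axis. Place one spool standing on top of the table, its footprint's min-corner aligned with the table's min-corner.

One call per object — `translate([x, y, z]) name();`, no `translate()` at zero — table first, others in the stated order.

table();
translate([0, -314, 0]) I_beam();
translate([0, 0, 680]) spool();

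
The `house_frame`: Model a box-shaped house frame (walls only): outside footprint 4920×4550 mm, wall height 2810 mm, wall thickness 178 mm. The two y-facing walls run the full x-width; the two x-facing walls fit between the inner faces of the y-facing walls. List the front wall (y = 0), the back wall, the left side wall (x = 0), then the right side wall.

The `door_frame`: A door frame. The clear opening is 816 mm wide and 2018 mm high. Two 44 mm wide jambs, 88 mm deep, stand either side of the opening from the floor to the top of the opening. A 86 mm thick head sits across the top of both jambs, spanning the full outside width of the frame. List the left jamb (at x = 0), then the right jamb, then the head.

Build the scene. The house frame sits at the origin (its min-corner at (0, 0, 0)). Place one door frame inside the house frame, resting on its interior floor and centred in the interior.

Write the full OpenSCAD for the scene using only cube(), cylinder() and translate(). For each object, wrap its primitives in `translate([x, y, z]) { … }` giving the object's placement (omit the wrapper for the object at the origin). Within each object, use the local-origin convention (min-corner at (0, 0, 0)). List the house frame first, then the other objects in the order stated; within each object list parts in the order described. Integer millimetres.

cube([4920, 178, 2810]);
translate([0, 4372, 0]) cube([4920, 178, 2810]);
translate([0, 178, 0]) cube([178, 4194, 2810]);
translate([4742, 178, 0]) cube([178, 4194, 2810]);
translate([2008, 2231, 0]) {
  cube([44, 88, 2018]);
  translate([860, 0, 0]) cube([44, 88, 2018]);
  translate([0, 0, 2018]) cube([904, 88, 86]);
}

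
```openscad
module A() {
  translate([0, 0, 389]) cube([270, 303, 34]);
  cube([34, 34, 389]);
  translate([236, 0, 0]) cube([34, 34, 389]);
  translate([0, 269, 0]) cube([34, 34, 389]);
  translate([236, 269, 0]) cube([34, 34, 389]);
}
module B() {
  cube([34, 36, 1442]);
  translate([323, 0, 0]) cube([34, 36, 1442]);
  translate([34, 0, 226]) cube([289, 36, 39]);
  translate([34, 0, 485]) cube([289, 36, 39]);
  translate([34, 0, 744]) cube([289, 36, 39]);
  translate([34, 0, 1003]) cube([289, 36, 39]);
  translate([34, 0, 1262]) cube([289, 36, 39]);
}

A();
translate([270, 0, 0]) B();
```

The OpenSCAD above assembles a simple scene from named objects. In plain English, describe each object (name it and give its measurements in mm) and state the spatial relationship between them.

A is a four-legged stool. The seat is a 270×303×34 mm slab whose top surface is at z = 423 mm; four square legs, each 34×34 mm in cross-section, run from the floor (z = 0) to the underside of the seat, each flush with a corner of the seat.

B is a wooden ladder with two side rails of 34×36 mm section and 1442 mm height, set 357 mm apart overall. Between them run 5 rectangular rungs (36 mm deep, 39 mm thick), front faces flush with the rails' −y face. The bottom of the first rung is 226 mm above the floor and each subsequent rung is 259 mm higher than the one below.

The ladder is against the stool's +x side, with their −y faces flush.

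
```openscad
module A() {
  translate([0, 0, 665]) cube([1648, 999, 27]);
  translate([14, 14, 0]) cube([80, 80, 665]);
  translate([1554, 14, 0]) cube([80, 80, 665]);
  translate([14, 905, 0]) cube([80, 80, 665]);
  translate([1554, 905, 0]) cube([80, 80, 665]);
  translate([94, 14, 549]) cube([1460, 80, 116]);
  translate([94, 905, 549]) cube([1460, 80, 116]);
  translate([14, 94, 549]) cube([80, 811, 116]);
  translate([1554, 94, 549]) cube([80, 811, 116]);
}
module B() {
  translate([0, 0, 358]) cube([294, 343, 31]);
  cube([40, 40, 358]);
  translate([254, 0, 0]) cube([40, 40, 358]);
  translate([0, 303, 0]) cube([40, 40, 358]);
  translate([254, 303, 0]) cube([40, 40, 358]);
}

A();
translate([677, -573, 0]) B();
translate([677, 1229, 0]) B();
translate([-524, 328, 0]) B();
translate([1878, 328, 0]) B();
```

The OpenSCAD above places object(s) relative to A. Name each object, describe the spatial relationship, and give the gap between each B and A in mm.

A is a table. B is a stool. Four stools sit around the table at the −y, +y, −x, +x sides. The gap between each stool and the table is 230 mm.

Each stool's nearest face is 230 mm from the table's bounding box.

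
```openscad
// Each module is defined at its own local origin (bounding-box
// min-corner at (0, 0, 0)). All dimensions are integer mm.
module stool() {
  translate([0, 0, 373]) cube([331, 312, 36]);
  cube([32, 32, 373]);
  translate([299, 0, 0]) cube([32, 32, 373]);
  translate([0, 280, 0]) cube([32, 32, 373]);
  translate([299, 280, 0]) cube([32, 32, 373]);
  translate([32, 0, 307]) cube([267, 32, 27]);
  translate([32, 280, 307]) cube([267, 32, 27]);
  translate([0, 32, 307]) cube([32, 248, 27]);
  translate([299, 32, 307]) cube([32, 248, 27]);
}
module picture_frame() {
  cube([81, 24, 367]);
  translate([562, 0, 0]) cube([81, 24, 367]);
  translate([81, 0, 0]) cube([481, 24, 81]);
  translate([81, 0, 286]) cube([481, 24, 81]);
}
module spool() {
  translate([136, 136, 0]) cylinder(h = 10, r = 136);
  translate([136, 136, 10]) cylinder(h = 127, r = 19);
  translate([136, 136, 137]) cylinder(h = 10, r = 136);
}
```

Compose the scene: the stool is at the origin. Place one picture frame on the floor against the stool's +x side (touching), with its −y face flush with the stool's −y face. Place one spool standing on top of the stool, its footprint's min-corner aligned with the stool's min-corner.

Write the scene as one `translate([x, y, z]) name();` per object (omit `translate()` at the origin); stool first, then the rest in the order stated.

stool();
translate([331, 0, 0]) picture_frame();
translate([0, 0, 409]) spool();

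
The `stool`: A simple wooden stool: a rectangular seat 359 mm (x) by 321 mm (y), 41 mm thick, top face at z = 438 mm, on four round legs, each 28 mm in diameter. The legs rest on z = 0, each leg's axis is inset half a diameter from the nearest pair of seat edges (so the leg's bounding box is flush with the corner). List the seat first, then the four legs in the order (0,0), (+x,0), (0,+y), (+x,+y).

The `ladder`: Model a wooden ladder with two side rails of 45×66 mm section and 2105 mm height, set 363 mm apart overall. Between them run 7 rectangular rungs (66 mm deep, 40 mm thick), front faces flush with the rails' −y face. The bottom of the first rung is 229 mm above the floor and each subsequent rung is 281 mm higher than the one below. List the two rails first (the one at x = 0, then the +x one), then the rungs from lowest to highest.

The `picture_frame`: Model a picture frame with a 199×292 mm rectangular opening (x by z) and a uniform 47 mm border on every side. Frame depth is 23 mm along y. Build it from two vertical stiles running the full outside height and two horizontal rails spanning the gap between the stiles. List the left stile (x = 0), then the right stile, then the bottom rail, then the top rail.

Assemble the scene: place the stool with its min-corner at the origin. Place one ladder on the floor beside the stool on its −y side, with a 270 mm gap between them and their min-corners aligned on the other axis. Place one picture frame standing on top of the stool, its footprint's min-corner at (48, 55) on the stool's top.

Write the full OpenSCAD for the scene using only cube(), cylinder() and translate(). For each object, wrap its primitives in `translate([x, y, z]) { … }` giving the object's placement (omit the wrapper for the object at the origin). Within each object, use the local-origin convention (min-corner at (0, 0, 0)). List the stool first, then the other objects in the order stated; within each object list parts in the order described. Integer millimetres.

translate([0, 0, 397]) cube([359, 321, 41]);
translate([14, 14, 0]) cylinder(h = 397, r = 14);
translate([345, 14, 0]) cylinder(h = 397, r = 14);
translate([14, 307, 0]) cylinder(h = 397, r = 14);
translate([345, 307, 0]) cylinder(h = 397, r = 14);
translate([0, -336, 0]) {
  cube([45, 66, 2105]);
  translate([318, 0, 0]) cube([45, 66, 2105]);
  translate([45, 0, 229]) cube([273, 66, 40]);
  translate([45, 0, 510]) cube([273, 66, 40]);
  translate([45, 0, 791]) cube([273, 66, 40]);
  translate([45, 0, 1072]) cube([273, 66, 40]);
  translate([45, 0, 1353]) cube([273, 66, 40]);
  translate([45, 0, 1634]) cube([273, 66, 40]);
  translate([45, 0, 1915]) cube([273, 66, 40]);
}
translate([48, 55, 438]) {
  cube([47, 23, 386]);
  translate([246, 0, 0]) cube([47, 23, 386]);
  translate([47, 0, 0]) cube([199, 23, 47]);
  translate([47, 0, 339]) cube([199, 23, 47]);
}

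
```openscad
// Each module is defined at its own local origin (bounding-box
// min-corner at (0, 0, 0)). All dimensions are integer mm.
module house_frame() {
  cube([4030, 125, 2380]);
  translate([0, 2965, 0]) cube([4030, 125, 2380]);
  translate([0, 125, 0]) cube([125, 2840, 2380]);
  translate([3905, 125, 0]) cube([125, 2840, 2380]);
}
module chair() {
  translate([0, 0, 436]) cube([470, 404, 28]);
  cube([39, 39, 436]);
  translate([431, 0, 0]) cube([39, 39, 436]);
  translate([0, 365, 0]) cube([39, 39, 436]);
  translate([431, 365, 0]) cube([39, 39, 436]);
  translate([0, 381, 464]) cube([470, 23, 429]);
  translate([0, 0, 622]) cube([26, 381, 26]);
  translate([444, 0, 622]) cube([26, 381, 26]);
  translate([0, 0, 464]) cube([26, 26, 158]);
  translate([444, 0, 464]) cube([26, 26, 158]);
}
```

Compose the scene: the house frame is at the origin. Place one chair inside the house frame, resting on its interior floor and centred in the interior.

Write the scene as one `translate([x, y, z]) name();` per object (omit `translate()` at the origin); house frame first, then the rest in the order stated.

house_frame();
translate([1780, 1343, 0]) chair();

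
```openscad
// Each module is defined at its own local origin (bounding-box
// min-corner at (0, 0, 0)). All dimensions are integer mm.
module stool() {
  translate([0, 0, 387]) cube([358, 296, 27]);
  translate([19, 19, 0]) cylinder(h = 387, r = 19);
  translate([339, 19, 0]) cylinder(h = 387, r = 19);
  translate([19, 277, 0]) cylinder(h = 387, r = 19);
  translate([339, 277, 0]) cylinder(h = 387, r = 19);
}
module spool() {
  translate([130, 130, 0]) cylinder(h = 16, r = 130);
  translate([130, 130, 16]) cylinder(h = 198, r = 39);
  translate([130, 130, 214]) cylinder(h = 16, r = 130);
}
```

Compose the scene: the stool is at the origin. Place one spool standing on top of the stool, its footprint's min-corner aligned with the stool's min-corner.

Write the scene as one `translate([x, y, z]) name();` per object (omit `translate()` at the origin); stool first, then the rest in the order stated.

stool();
translate([0, 0, 414]) spool();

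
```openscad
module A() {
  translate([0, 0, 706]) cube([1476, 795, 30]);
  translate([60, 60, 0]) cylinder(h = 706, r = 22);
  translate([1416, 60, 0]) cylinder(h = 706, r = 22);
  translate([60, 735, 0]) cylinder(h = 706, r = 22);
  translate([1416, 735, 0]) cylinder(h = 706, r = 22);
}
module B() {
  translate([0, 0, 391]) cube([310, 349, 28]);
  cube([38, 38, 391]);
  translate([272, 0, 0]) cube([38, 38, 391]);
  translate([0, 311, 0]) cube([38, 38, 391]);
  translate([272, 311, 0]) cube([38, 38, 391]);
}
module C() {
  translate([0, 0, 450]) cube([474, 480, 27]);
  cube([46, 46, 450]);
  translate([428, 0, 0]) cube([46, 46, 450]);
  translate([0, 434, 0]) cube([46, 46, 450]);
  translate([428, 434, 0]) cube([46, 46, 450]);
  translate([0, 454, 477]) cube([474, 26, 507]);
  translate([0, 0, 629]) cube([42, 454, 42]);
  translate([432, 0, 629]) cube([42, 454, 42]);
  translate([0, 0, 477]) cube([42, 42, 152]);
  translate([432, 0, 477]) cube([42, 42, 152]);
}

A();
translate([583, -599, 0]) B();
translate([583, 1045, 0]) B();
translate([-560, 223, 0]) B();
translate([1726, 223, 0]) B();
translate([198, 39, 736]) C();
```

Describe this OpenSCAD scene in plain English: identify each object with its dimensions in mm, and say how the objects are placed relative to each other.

A is a rectangular dining table. The top is 1476×795×30 mm with its upper surface at z = 736 mm. It stands on four round legs of 44 mm diameter, each leg's bounding box inset 38 mm from the nearest pair of top edges, running from the floor to the underside of the top.

B is a simple wooden stool: a rectangular seat 310 mm (x) by 349 mm (y), 28 mm thick, top face at z = 419 mm, on four square legs, each 38×38 mm in cross-section. The legs rest on z = 0, each flush with a corner of the seat.

C is a chair. The seat is a 474×480×27 mm slab with its top at z = 477 mm, on four 46×46 mm corner legs (flush with the seat edges, standing on z = 0). A flat backrest 26 mm thick, 507 mm tall, spans the full seat width and rises from the seat top along its +y edge, rear face flush with the rear of the seat. Two armrests of 42×42 mm section run along each side from the seat's front edge to the front of the backrest, top faces 194 mm above the seat top and outer faces flush with the seat's x-edges; a 42×42 mm post under the front of each armrest stands on the seat at the front corner.

Four stools sit around the table at the −y, +y, −x, +x sides. The chair is on top of the table.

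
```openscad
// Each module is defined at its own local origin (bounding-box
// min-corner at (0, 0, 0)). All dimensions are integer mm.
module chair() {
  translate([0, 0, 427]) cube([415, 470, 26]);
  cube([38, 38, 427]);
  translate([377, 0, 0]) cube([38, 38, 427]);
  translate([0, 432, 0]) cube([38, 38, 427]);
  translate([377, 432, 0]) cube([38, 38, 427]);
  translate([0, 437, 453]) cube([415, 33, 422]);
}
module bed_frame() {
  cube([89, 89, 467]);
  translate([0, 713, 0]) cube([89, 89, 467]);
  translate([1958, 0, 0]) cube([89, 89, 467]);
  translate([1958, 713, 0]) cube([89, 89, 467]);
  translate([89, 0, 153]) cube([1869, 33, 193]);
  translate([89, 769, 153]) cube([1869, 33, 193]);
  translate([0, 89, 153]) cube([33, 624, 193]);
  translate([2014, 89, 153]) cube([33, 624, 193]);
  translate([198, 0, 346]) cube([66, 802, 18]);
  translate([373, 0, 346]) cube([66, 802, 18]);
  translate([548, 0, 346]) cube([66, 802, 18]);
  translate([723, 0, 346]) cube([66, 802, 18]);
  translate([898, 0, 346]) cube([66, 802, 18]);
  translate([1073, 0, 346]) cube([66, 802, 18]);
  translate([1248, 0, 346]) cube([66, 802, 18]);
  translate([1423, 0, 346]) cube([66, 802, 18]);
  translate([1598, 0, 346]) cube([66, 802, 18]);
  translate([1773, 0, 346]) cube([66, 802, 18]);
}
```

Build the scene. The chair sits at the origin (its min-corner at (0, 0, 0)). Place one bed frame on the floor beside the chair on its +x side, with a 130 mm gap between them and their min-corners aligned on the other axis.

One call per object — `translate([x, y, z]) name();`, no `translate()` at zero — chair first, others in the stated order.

chair();
translate([545, 0, 0]) bed_frame();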